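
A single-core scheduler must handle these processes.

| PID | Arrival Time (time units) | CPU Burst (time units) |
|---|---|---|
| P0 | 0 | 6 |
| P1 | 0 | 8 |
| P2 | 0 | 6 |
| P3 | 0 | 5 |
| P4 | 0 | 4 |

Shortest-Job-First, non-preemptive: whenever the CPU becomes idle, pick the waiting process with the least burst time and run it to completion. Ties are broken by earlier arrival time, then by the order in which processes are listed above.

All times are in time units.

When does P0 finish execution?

Timeline: | P4 0-4 | P3 4-9 | P0 9-15 | P2 15-21 | P1 21-29 |
Completion: P0=15  P1=29  P2=21  P3=9  P4=4
Turnaround (C−A): P0=15  P1=29  P2=21  P3=9  P4=4

15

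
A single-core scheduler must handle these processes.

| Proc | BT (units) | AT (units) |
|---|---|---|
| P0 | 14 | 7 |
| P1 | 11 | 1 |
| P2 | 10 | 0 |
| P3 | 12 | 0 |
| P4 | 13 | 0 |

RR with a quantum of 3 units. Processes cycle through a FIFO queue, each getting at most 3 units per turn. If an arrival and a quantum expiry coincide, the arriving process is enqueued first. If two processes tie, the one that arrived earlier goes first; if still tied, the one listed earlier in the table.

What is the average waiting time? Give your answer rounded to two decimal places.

Gantt: | P2 0-3 | P3 3-6 | P4 6-9 | P1 9-12 | P2 12-15 | P3 15-18 | P0 18-21 | P4 21-24 | P1 24-27 | P2 27-30 | P3 30-33 | P0 33-36 | P4 36-39 | P1 39-42 | P2 42-43 | P3 43-46 | P0 46-49 | P4 49-52 | P1 52-54 | P0 54-57 | P4 57-58 | P0 58-60 |
Completion: P0=60  P1=54  P2=43  P3=46  P4=58
Turnaround (C−A): P0=53  P1=53  P2=43  P3=46  P4=58
Waiting times: P0=39, P1=42, P2=33, P3=34, P4=45
Average waiting = (39+42+33+34+45) / 5 = 193/5 = 38.60

38.60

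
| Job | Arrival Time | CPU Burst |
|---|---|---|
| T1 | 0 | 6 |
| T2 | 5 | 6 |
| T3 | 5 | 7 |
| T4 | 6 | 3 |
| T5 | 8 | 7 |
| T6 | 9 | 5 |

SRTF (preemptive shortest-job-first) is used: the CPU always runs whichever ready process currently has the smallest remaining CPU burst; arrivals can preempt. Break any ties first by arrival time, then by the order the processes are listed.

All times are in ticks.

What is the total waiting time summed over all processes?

43

Gantt: | T1 0-6 | T4 6-9 | T6 9-14 | T2 14-20 | T3 20-27 | T5 27-34 |
Completion: T1=6  T2=20  T3=27  T4=9  T5=34  T6=14
Waiting = turnaround − burst: T1=0, T2=9, T3=15, T4=0, T5=19, T6=0
Total waiting = 0 + 9 + 15 + 0 + 19 + 0 = 43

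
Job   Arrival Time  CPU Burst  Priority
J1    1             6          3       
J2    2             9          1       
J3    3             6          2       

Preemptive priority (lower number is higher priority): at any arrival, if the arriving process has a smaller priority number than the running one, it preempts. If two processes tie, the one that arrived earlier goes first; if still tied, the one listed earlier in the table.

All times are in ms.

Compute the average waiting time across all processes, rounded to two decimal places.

7.67

Gantt: | idle 0-1 | J1 1-2 | J2 2-11 | J3 11-17 | J1 17-22 |
Completion: J1=22  J2=11  J3=17
Waiting times: J1=15, J2=0, J3=8
Average waiting = (15+0+8) / 3 = 23/3 = 7.67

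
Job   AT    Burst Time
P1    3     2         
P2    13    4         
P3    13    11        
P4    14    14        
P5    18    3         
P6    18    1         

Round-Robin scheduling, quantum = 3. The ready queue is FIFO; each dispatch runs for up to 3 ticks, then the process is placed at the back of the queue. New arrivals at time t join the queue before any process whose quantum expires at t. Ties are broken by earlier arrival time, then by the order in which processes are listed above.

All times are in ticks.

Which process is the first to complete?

Gantt: | idle 0-3 | P1 3-5 | idle 5-13 | P2 13-16 | P3 16-19 | P4 19-22 | P2 22-23 | P5 23-26 | P6 26-27 | P3 27-30 | P4 30-33 | P3 33-36 | P4 36-39 | P3 39-41 | P4 41-46 |
Completion: P1=5  P2=23  P3=41  P4=46  P5=26  P6=27
Finish order: P1 → P2 → P5 → P6 → P3 → P4

P1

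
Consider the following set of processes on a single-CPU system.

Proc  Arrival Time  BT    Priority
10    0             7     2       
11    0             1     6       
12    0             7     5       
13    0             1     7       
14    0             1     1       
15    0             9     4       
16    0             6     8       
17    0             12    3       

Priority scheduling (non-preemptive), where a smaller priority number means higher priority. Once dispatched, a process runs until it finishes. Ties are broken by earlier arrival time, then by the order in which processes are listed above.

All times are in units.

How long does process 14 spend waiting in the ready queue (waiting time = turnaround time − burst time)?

0

Schedule: | 14 0-1 | 10 1-8 | 17 8-20 | 15 20-29 | 12 29-36 | 11 36-37 | 13 37-38 | 16 38-44 |
Completion: 10=8  11=37  12=36  13=38  14=1  15=29  16=44  17=20
Waiting(14) = turnaround − burst = 1 − 1 = 0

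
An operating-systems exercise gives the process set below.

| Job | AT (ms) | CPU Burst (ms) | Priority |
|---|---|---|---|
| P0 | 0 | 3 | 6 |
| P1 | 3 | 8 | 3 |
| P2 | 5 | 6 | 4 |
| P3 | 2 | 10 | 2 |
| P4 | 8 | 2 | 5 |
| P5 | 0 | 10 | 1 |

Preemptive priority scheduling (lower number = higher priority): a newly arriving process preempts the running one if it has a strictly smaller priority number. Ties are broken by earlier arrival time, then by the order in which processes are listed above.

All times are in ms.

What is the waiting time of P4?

Gantt: | P5 0-10 | P3 10-20 | P1 20-28 | P2 28-34 | P4 34-36 | P0 36-39 |
Completion: P0=39  P1=28  P2=34  P3=20  P4=36  P5=10
Turnaround (C−A): P0=39  P1=25  P2=29  P3=18  P4=28  P5=10
Waiting(P4) = turnaround − burst = 28 − 2 = 26

26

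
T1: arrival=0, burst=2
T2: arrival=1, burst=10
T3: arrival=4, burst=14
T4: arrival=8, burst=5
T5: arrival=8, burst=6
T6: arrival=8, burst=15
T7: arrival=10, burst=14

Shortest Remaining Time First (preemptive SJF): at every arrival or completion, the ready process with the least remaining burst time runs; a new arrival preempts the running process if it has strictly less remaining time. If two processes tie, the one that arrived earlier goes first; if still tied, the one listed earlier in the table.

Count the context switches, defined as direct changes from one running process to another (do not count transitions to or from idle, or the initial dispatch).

6

Gantt: | T1 0-2 | T2 2-12 | T4 12-17 | T5 17-23 | T3 23-37 | T7 37-51 | T6 51-66 |
Completion: T1=2  T2=12  T3=37  T4=17  T5=23  T6=66  T7=51
Turnaround (C−A): T1=2  T2=11  T3=33  T4=9  T5=15  T6=58  T7=41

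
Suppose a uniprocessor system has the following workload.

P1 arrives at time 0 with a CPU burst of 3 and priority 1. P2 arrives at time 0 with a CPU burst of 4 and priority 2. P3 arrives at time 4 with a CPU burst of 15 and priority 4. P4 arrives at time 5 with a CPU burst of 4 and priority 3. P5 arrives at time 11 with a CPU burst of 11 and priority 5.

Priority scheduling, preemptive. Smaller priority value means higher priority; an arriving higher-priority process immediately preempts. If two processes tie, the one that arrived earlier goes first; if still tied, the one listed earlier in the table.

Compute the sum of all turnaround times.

64

Timeline: | P1 0-3 | P2 3-7 | P4 7-11 | P3 11-26 | P5 26-37 |
Completion: P1=3  P2=7  P3=26  P4=11  P5=37
Turnaround = completion − arrival: P1=3, P2=7, P3=22, P4=6, P5=26
Total turnaround = 3 + 7 + 22 + 6 + 26 = 64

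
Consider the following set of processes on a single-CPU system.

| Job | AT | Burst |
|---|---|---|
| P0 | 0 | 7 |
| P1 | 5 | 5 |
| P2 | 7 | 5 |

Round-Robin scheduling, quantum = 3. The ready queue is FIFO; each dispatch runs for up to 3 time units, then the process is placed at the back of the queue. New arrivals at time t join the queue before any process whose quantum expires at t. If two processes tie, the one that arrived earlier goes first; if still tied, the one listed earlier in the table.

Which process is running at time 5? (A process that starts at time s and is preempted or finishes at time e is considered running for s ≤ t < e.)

P0

Gantt: | P0 0-6 | P1 6-9 | P0 9-10 | P2 10-13 | P1 13-15 | P2 15-17 |
Completion: P0=10  P1=15  P2=17
Turnaround (C−A): P0=10  P1=10  P2=10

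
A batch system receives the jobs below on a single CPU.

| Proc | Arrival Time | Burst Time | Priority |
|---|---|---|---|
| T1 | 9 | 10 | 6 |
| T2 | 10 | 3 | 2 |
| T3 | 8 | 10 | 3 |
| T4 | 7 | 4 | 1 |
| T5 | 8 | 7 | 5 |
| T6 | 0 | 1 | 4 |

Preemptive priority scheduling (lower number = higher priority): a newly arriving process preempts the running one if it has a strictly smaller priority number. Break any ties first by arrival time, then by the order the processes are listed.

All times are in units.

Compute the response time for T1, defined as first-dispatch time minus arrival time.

22

Gantt: | T6 0-1 | idle 1-7 | T4 7-11 | T2 11-14 | T3 14-24 | T5 24-31 | T1 31-41 |
Completion: T1=41  T2=14  T3=24  T4=11  T5=31  T6=1
Response(T1) = first start − arrival = 31 − 9 = 22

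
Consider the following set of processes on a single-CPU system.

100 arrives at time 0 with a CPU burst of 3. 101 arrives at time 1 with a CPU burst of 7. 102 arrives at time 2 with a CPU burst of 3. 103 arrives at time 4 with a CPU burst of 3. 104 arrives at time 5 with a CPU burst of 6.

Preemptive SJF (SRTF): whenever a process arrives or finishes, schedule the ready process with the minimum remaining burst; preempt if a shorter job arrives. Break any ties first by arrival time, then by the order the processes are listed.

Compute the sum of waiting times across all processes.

Timeline: | 100 0-3 | 102 3-6 | 103 6-9 | 104 9-15 | 101 15-22 |
Completion: 100=3  101=22  102=6  103=9  104=15
Turnaround (C−A): 100=3  101=21  102=4  103=5  104=10
Waiting = turnaround − burst: 100=0, 101=14, 102=1, 103=2, 104=4
Total waiting = 0 + 14 + 1 + 2 + 4 = 21

21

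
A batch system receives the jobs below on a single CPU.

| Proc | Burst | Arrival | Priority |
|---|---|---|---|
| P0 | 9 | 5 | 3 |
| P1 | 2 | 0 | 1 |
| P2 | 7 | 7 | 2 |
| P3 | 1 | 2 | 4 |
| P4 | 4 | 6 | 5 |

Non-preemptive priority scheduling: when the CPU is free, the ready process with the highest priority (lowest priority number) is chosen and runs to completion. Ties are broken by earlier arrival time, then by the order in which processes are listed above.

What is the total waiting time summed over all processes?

22

Gantt: | P1 0-2 | P3 2-3 | idle 3-5 | P0 5-14 | P2 14-21 | P4 21-25 |
Completion: P0=14  P1=2  P2=21  P3=3  P4=25
Waiting = turnaround − burst: P0=0, P1=0, P2=7, P3=0, P4=15
Total waiting = 0 + 0 + 7 + 0 + 15 = 22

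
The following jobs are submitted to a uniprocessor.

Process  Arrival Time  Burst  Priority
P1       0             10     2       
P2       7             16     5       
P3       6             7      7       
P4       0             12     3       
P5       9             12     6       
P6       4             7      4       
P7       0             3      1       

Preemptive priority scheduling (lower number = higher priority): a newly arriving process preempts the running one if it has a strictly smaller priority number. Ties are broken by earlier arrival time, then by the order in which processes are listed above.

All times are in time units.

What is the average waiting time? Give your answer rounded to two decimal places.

Gantt: | P7 0-3 | P1 3-13 | P4 13-25 | P6 25-32 | P2 32-48 | P5 48-60 | P3 60-67 |
Completion: P1=13  P2=48  P3=67  P4=25  P5=60  P6=32  P7=3
Turnaround (C−A): P1=13  P2=41  P3=61  P4=25  P5=51  P6=28  P7=3
Waiting times: P1=3, P2=25, P3=54, P4=13, P5=39, P6=21, P7=0
Average waiting = (3+25+54+13+39+21+0) / 7 = 155/7 = 22.14

22.14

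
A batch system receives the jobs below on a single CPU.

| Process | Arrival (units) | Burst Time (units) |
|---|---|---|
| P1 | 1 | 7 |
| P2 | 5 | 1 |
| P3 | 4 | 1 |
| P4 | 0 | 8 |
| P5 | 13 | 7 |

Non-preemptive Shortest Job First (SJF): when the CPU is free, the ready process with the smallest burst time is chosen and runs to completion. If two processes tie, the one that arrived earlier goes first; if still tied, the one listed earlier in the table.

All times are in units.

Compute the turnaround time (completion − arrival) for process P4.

8

Schedule: | P4 0-8 | P3 8-9 | P2 9-10 | P1 10-17 | P5 17-24 |
Completion: P1=17  P2=10  P3=9  P4=8  P5=24
Turnaround(P4) = completion − arrival = 8 − 0 = 8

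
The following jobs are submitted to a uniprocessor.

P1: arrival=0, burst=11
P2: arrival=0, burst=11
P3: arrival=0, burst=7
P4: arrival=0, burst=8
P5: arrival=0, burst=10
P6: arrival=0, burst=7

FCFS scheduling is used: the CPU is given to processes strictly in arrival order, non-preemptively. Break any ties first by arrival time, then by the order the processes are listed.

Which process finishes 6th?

P6

Schedule: | P1 0-11 | P2 11-22 | P3 22-29 | P4 29-37 | P5 37-47 | P6 47-54 |
Completion: P1=11  P2=22  P3=29  P4=37  P5=47  P6=54
Turnaround (C−A): P1=11  P2=22  P3=29  P4=37  P5=47  P6=54
Finish order: P1 → P2 → P3 → P4 → P5 → P6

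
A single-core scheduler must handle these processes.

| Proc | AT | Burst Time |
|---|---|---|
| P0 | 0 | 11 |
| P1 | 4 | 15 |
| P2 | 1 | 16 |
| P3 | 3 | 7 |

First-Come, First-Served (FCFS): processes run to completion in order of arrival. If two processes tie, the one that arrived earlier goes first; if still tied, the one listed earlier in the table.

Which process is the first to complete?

P0

Gantt: | P0 0-11 | P2 11-27 | P3 27-34 | P1 34-49 |
Completion: P0=11  P1=49  P2=27  P3=34
Finish order: P0 → P2 → P3 → P1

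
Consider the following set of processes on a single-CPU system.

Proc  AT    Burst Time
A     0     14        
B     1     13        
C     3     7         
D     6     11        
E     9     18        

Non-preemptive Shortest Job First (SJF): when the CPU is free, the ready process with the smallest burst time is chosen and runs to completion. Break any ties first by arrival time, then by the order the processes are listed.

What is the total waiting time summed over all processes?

Schedule: | A 0-14 | C 14-21 | D 21-32 | B 32-45 | E 45-63 |
Completion: A=14  B=45  C=21  D=32  E=63
Turnaround (C−A): A=14  B=44  C=18  D=26  E=54
Waiting = turnaround − burst: A=0, B=31, C=11, D=15, E=36
Total waiting = 0 + 31 + 11 + 15 + 36 = 93

93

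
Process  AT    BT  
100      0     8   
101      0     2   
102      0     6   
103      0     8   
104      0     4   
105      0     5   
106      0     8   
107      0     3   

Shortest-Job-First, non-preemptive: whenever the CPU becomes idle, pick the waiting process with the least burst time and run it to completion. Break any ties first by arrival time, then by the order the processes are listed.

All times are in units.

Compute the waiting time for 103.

Timeline: | 101 0-2 | 107 2-5 | 104 5-9 | 105 9-14 | 102 14-20 | 100 20-28 | 103 28-36 | 106 36-44 |
Completion: 100=28  101=2  102=20  103=36  104=9  105=14  106=44  107=5
Turnaround (C−A): 100=28  101=2  102=20  103=36  104=9  105=14  106=44  107=5
Waiting(103) = turnaround − burst = 36 − 8 = 28

28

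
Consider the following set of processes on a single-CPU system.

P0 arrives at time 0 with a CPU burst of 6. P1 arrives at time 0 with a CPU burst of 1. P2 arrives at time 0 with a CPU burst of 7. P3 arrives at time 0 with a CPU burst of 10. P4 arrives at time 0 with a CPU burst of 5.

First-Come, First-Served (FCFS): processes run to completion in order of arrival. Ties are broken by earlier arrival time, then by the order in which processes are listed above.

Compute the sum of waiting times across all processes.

Gantt: | P0 0-6 | P1 6-7 | P2 7-14 | P3 14-24 | P4 24-29 |
Completion: P0=6  P1=7  P2=14  P3=24  P4=29
Turnaround (C−A): P0=6  P1=7  P2=14  P3=24  P4=29
Waiting = turnaround − burst: P0=0, P1=6, P2=7, P3=14, P4=24
Total waiting = 0 + 6 + 7 + 14 + 24 = 51

51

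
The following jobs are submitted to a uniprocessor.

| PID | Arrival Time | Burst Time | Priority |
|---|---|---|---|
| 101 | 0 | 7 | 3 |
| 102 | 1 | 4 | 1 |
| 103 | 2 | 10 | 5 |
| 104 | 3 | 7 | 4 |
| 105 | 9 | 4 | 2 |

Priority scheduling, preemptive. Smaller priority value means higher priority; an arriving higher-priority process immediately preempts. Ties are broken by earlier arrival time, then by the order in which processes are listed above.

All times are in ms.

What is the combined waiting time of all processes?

40

Gantt: | 101 0-1 | 102 1-5 | 101 5-9 | 105 9-13 | 101 13-15 | 104 15-22 | 103 22-32 |
Completion: 101=15  102=5  103=32  104=22  105=13
Turnaround (C−A): 101=15  102=4  103=30  104=19  105=4
Waiting = turnaround − burst: 101=8, 102=0, 103=20, 104=12, 105=0
Total waiting = 8 + 0 + 20 + 12 + 0 = 40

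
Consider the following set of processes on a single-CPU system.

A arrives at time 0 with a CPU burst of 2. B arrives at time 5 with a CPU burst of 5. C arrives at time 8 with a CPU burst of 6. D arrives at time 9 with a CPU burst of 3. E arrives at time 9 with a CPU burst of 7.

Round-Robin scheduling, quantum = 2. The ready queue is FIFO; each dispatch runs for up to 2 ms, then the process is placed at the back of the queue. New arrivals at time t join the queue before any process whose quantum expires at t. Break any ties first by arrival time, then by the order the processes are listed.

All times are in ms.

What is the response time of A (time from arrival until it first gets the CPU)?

0

Timeline: | A 0-2 | idle 2-5 | B 5-9 | C 9-11 | D 11-13 | E 13-15 | B 15-16 | C 16-18 | D 18-19 | E 19-21 | C 21-23 | E 23-26 |
Completion: A=2  B=16  C=23  D=19  E=26
Turnaround (C−A): A=2  B=11  C=15  D=10  E=17
Response(A) = first start − arrival = 0 − 0 = 0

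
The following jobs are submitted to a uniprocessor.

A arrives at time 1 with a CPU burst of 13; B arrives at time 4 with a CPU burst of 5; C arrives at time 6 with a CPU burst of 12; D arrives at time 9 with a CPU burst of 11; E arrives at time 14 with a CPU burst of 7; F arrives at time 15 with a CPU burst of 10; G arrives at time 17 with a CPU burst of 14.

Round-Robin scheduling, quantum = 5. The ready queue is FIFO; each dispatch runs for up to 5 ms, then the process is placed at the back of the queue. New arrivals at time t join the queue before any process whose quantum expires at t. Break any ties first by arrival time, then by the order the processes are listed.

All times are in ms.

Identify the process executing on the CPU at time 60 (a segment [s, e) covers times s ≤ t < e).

Gantt: | idle 0-1 | A 1-6 | B 6-11 | C 11-16 | A 16-21 | D 21-26 | E 26-31 | F 31-36 | C 36-41 | G 41-46 | A 46-49 | D 49-54 | E 54-56 | F 56-61 | C 61-63 | G 63-68 | D 68-69 | G 69-73 |
Completion: A=49  B=11  C=63  D=69  E=56  F=61  G=73
Turnaround (C−A): A=48  B=7  C=57  D=60  E=42  F=46  G=56

F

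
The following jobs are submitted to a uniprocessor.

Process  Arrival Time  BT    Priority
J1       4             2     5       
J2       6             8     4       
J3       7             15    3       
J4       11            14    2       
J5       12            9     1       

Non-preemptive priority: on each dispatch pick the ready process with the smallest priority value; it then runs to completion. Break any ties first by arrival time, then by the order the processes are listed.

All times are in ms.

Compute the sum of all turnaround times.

92

Schedule: | idle 0-4 | J1 4-6 | J2 6-14 | J5 14-23 | J4 23-37 | J3 37-52 |
Completion: J1=6  J2=14  J3=52  J4=37  J5=23
Turnaround = completion − arrival: J1=2, J2=8, J3=45, J4=26, J5=11
Total turnaround = 2 + 8 + 45 + 26 + 11 = 92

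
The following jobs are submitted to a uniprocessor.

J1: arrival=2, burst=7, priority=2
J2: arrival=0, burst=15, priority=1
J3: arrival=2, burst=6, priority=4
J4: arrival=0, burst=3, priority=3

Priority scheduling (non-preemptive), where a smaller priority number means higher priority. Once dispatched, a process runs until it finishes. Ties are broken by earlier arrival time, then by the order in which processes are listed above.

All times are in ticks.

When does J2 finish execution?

Gantt: | J2 0-15 | J1 15-22 | J4 22-25 | J3 25-31 |
Completion: J1=22  J2=15  J3=31  J4=25
Turnaround (C−A): J1=20  J2=15  J3=29  J4=25

15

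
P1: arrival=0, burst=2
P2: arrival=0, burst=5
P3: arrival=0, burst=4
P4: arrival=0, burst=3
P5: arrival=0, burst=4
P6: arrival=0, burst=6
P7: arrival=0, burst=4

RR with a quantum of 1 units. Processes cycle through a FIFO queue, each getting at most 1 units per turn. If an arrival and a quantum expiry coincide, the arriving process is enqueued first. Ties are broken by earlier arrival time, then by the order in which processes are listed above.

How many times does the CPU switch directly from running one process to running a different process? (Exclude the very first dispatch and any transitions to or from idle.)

Timeline: | P1 0-1 | P2 1-2 | P3 2-3 | P4 3-4 | P5 4-5 | P6 5-6 | P7 6-7 | P1 7-8 | P2 8-9 | P3 9-10 | P4 10-11 | P5 11-12 | P6 12-13 | P7 13-14 | P2 14-15 | P3 15-16 | P4 16-17 | P5 17-18 | P6 18-19 | P7 19-20 | P2 20-21 | P3 21-22 | P5 22-23 | P6 23-24 | P7 24-25 | P2 25-26 | P6 26-28 |
Completion: P1=8  P2=26  P3=22  P4=17  P5=23  P6=28  P7=25

26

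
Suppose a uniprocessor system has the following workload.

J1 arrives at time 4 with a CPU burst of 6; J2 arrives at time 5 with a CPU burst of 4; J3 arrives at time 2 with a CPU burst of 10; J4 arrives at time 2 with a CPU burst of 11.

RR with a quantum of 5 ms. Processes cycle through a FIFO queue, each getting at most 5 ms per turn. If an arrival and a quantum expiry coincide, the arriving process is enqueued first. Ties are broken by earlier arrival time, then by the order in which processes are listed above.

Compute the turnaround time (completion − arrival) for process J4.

31

Timeline: | idle 0-2 | J3 2-7 | J4 7-12 | J1 12-17 | J2 17-21 | J3 21-26 | J4 26-31 | J1 31-32 | J4 32-33 |
Completion: J1=32  J2=21  J3=26  J4=33
Turnaround(J4) = completion − arrival = 33 − 2 = 31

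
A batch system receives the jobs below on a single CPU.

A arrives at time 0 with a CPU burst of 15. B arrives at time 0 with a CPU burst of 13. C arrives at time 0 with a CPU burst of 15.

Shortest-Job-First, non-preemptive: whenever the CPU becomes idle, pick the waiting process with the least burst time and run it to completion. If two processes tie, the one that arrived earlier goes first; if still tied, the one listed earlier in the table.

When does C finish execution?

43

Timeline: | B 0-13 | A 13-28 | C 28-43 |
Completion: A=28  B=13  C=43
Turnaround (C−A): A=28  B=13  C=43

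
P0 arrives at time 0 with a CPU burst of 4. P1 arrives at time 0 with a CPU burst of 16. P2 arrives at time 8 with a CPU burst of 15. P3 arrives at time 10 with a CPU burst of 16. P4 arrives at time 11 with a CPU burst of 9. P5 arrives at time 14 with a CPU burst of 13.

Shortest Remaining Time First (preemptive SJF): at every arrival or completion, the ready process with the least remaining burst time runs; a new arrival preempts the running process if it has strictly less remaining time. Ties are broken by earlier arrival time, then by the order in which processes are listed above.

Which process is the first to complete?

P0

Schedule: | P0 0-4 | P1 4-20 | P4 20-29 | P5 29-42 | P2 42-57 | P3 57-73 |
Completion: P0=4  P1=20  P2=57  P3=73  P4=29  P5=42
Turnaround (C−A): P0=4  P1=20  P2=49  P3=63  P4=18  P5=28
Finish order: P0 → P1 → P4 → P5 → P2 → P3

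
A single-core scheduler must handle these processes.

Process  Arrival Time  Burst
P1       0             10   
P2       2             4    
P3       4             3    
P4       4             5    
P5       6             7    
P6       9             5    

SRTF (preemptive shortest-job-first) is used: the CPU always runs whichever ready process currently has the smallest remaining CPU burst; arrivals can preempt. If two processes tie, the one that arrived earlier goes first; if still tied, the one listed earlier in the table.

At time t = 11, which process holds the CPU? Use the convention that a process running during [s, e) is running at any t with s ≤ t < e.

Timeline: | P1 0-2 | P2 2-6 | P3 6-9 | P4 9-14 | P6 14-19 | P5 19-26 | P1 26-34 |
Completion: P1=34  P2=6  P3=9  P4=14  P5=26  P6=19

P4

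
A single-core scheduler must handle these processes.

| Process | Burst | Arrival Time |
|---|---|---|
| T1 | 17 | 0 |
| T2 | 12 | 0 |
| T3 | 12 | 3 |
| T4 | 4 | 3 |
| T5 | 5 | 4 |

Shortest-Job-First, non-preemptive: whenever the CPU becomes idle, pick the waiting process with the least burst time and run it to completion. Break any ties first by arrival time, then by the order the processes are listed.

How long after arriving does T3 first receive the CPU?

18

Gantt: | T2 0-12 | T4 12-16 | T5 16-21 | T3 21-33 | T1 33-50 |
Completion: T1=50  T2=12  T3=33  T4=16  T5=21
Turnaround (C−A): T1=50  T2=12  T3=30  T4=13  T5=17
Response(T3) = first start − arrival = 21 − 3 = 18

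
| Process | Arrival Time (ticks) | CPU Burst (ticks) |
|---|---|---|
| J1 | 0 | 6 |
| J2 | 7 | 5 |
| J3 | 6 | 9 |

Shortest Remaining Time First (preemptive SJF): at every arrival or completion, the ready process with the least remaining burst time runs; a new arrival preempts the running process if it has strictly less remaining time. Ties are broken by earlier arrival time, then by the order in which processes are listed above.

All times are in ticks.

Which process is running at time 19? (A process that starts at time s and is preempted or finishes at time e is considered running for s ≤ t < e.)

Schedule: | J1 0-6 | J3 6-7 | J2 7-12 | J3 12-20 |
Completion: J1=6  J2=12  J3=20

J3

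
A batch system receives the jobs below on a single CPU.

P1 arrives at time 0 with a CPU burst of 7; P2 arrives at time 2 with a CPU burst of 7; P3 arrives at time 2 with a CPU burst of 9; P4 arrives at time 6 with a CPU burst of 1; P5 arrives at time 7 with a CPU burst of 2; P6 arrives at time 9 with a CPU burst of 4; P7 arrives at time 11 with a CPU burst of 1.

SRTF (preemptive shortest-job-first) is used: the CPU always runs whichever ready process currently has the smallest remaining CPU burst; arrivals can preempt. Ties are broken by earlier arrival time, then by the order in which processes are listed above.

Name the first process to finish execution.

P1

Schedule: | P1 0-7 | P4 7-8 | P5 8-10 | P6 10-11 | P7 11-12 | P6 12-15 | P2 15-22 | P3 22-31 |
Completion: P1=7  P2=22  P3=31  P4=8  P5=10  P6=15  P7=12
Turnaround (C−A): P1=7  P2=20  P3=29  P4=2  P5=3  P6=6  P7=1
Finish order: P1 → P4 → P5 → P7 → P6 → P2 → P3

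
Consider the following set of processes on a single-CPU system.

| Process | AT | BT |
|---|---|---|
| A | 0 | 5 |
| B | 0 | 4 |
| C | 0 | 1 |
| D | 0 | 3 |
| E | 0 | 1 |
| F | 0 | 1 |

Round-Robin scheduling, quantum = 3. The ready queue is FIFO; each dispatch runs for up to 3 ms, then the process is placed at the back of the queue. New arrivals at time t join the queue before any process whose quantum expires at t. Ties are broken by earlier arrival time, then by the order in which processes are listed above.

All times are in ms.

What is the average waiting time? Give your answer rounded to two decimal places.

Timeline: | A 0-3 | B 3-6 | C 6-7 | D 7-10 | E 10-11 | F 11-12 | A 12-14 | B 14-15 |
Completion: A=14  B=15  C=7  D=10  E=11  F=12
Waiting times: A=9, B=11, C=6, D=7, E=10, F=11
Average waiting = (9+11+6+7+10+11) / 6 = 54/6 = 9.00

9.00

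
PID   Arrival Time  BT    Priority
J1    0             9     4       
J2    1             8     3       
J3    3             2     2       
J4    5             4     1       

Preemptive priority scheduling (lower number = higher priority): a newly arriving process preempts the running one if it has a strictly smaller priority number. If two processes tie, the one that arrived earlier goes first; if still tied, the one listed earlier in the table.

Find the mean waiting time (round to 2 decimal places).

Timeline: | J1 0-1 | J2 1-3 | J3 3-5 | J4 5-9 | J2 9-15 | J1 15-23 |
Completion: J1=23  J2=15  J3=5  J4=9
Turnaround (C−A): J1=23  J2=14  J3=2  J4=4
Waiting times: J1=14, J2=6, J3=0, J4=0
Average waiting = (14+6+0+0) / 4 = 20/4 = 5.00

5.00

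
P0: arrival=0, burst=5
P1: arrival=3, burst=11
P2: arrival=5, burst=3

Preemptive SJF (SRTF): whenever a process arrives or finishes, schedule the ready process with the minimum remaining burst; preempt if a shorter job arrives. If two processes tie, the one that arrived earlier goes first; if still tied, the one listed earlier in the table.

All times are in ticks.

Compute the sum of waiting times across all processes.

5

Schedule: | P0 0-5 | P2 5-8 | P1 8-19 |
Completion: P0=5  P1=19  P2=8
Waiting = turnaround − burst: P0=0, P1=5, P2=0
Total waiting = 0 + 5 + 0 = 5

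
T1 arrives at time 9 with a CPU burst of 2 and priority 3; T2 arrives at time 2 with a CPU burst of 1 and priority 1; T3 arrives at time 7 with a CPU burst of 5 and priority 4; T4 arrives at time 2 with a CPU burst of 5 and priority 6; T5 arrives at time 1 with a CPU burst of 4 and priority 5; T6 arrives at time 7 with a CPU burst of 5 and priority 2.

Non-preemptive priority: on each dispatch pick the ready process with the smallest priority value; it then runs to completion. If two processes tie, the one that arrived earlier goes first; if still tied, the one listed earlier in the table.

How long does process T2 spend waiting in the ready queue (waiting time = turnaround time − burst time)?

Gantt: | idle 0-1 | T5 1-5 | T2 5-6 | T4 6-11 | T6 11-16 | T1 16-18 | T3 18-23 |
Completion: T1=18  T2=6  T3=23  T4=11  T5=5  T6=16
Turnaround (C−A): T1=9  T2=4  T3=16  T4=9  T5=4  T6=9
Waiting(T2) = turnaround − burst = 4 − 1 = 3

3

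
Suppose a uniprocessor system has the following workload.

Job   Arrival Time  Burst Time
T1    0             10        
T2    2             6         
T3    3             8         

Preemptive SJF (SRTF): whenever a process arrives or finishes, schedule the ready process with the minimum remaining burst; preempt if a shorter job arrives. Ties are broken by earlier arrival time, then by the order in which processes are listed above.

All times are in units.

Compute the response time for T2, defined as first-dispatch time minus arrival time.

Gantt: | T1 0-2 | T2 2-8 | T1 8-16 | T3 16-24 |
Completion: T1=16  T2=8  T3=24
Turnaround (C−A): T1=16  T2=6  T3=21
Response(T2) = first start − arrival = 2 − 2 = 0

0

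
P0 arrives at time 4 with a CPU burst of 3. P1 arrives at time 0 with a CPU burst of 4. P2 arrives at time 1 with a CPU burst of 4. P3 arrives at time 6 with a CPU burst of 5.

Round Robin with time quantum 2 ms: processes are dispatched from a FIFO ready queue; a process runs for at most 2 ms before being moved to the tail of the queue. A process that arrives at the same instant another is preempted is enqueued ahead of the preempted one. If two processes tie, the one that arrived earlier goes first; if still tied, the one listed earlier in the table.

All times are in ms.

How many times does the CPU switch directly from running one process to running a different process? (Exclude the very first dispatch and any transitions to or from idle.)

Gantt: | P1 0-2 | P2 2-4 | P1 4-6 | P0 6-8 | P2 8-10 | P3 10-12 | P0 12-13 | P3 13-16 |
Completion: P0=13  P1=6  P2=10  P3=16

7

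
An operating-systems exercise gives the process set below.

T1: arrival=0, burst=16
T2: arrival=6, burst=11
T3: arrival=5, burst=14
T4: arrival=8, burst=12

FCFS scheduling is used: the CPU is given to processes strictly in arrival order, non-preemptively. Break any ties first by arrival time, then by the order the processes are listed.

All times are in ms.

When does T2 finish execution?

41

Schedule: | T1 0-16 | T3 16-30 | T2 30-41 | T4 41-53 |
Completion: T1=16  T2=41  T3=30  T4=53
Turnaround (C−A): T1=16  T2=35  T3=25  T4=45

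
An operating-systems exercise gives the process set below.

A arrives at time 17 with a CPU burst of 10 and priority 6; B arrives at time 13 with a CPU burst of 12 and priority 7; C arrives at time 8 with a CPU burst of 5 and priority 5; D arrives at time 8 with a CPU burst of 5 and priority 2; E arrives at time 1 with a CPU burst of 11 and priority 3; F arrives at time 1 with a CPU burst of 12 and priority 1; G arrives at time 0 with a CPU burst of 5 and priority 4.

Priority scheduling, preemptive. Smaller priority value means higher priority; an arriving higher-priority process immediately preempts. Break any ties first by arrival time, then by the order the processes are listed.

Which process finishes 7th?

Gantt: | G 0-1 | F 1-13 | D 13-18 | E 18-29 | G 29-33 | C 33-38 | A 38-48 | B 48-60 |
Completion: A=48  B=60  C=38  D=18  E=29  F=13  G=33
Turnaround (C−A): A=31  B=47  C=30  D=10  E=28  F=12  G=33
Finish order: F → D → E → G → C → A → B

B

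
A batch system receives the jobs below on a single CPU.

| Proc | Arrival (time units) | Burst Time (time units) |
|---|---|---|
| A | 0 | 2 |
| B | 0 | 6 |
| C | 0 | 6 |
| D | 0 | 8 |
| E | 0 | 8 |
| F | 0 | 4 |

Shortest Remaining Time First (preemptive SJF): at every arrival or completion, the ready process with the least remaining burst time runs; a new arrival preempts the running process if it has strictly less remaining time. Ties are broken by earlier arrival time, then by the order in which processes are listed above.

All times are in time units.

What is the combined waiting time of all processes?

Schedule: | A 0-2 | F 2-6 | B 6-12 | C 12-18 | D 18-26 | E 26-34 |
Completion: A=2  B=12  C=18  D=26  E=34  F=6
Turnaround (C−A): A=2  B=12  C=18  D=26  E=34  F=6
Waiting = turnaround − burst: A=0, B=6, C=12, D=18, E=26, F=2
Total waiting = 0 + 6 + 12 + 18 + 26 + 2 = 64

64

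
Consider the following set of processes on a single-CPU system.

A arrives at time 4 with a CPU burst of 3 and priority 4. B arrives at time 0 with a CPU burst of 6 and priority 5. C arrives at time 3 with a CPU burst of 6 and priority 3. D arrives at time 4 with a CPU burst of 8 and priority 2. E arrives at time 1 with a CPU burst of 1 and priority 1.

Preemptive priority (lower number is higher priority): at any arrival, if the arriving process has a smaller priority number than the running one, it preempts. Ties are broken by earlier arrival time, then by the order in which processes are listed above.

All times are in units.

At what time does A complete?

20

Gantt: | B 0-1 | E 1-2 | B 2-3 | C 3-4 | D 4-12 | C 12-17 | A 17-20 | B 20-24 |
Completion: A=20  B=24  C=17  D=12  E=2
Turnaround (C−A): A=16  B=24  C=14  D=8  E=1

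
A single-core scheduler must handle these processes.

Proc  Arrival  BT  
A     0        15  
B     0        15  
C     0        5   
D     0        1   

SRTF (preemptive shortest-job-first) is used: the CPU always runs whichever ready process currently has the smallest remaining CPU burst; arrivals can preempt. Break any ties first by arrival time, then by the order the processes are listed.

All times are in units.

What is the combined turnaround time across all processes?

64

Timeline: | D 0-1 | C 1-6 | A 6-21 | B 21-36 |
Completion: A=21  B=36  C=6  D=1
Turnaround (C−A): A=21  B=36  C=6  D=1
Turnaround = completion − arrival: A=21, B=36, C=6, D=1
Total turnaround = 21 + 36 + 6 + 1 = 64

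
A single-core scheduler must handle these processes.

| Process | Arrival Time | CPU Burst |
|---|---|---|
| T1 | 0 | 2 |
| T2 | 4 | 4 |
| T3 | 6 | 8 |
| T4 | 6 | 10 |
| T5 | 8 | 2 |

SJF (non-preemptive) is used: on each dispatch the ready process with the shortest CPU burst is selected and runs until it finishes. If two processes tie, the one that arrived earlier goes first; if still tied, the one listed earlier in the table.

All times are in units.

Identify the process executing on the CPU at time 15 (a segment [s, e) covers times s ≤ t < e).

Gantt: | T1 0-2 | idle 2-4 | T2 4-8 | T5 8-10 | T3 10-18 | T4 18-28 |
Completion: T1=2  T2=8  T3=18  T4=28  T5=10

T3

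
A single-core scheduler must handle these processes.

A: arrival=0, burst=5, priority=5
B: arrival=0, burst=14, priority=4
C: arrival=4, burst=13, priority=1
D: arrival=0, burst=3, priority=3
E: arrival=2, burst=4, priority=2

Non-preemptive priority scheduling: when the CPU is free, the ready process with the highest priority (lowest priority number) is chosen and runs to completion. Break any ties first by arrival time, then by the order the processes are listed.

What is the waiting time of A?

Gantt: | D 0-3 | E 3-7 | C 7-20 | B 20-34 | A 34-39 |
Completion: A=39  B=34  C=20  D=3  E=7
Turnaround (C−A): A=39  B=34  C=16  D=3  E=5
Waiting(A) = turnaround − burst = 39 − 5 = 34

34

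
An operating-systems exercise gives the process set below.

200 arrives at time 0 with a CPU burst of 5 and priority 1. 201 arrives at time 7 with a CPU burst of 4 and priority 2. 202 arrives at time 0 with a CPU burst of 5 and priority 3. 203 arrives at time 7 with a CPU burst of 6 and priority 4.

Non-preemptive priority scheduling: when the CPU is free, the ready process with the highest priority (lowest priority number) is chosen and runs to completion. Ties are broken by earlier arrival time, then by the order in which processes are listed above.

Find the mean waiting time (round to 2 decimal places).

3.75

Gantt: | 200 0-5 | 202 5-10 | 201 10-14 | 203 14-20 |
Completion: 200=5  201=14  202=10  203=20
Waiting times: 200=0, 201=3, 202=5, 203=7
Average waiting = (0+3+5+7) / 4 = 15/4 = 3.75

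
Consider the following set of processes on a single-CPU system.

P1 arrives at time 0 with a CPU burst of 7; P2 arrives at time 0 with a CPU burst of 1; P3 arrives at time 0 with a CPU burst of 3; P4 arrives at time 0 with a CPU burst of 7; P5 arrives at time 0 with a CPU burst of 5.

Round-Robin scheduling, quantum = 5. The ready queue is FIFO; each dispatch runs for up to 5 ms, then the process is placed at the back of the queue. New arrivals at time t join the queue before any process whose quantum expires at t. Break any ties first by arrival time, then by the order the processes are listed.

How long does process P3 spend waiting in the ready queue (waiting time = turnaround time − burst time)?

Timeline: | P1 0-5 | P2 5-6 | P3 6-9 | P4 9-14 | P5 14-19 | P1 19-21 | P4 21-23 |
Completion: P1=21  P2=6  P3=9  P4=23  P5=19
Waiting(P3) = turnaround − burst = 9 − 3 = 6

6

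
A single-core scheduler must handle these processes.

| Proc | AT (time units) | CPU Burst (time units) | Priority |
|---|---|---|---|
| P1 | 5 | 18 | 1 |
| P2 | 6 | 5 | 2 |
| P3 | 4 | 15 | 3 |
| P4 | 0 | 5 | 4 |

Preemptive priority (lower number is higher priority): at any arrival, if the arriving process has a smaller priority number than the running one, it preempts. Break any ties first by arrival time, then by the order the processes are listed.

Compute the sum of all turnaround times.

121

Timeline: | P4 0-4 | P3 4-5 | P1 5-23 | P2 23-28 | P3 28-42 | P4 42-43 |
Completion: P1=23  P2=28  P3=42  P4=43
Turnaround (C−A): P1=18  P2=22  P3=38  P4=43
Turnaround = completion − arrival: P1=18, P2=22, P3=38, P4=43
Total turnaround = 18 + 22 + 38 + 43 = 121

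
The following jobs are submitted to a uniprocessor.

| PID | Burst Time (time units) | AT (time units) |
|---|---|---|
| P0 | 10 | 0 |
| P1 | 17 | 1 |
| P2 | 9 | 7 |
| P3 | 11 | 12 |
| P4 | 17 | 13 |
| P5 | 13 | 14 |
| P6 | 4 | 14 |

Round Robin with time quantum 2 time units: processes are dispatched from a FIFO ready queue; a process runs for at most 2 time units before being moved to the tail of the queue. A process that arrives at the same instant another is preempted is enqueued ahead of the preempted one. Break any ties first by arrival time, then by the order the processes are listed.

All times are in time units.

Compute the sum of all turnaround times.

368

Gantt: | P0 0-2 | P1 2-4 | P0 4-6 | P1 6-8 | P0 8-10 | P2 10-12 | P1 12-14 | P0 14-16 | P3 16-18 | P2 18-20 | P4 20-22 | P5 22-24 | P6 24-26 | P1 26-28 | P0 28-30 | P3 30-32 | P2 32-34 | P4 34-36 | P5 36-38 | P6 38-40 | P1 40-42 | P3 42-44 | P2 44-46 | P4 46-48 | P5 48-50 | P1 50-52 | P3 52-54 | P2 54-55 | P4 55-57 | P5 57-59 | P1 59-61 | P3 61-63 | P4 63-65 | P5 65-67 | P1 67-69 | P3 69-70 | P4 70-72 | P5 72-74 | P1 74-75 | P4 75-77 | P5 77-78 | P4 78-81 |
Completion: P0=30  P1=75  P2=55  P3=70  P4=81  P5=78  P6=40
Turnaround (C−A): P0=30  P1=74  P2=48  P3=58  P4=68  P5=64  P6=26
Turnaround = completion − arrival: P0=30, P1=74, P2=48, P3=58, P4=68, P5=64, P6=26
Total turnaround = 30 + 74 + 48 + 58 + 68 + 64 + 26 = 368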